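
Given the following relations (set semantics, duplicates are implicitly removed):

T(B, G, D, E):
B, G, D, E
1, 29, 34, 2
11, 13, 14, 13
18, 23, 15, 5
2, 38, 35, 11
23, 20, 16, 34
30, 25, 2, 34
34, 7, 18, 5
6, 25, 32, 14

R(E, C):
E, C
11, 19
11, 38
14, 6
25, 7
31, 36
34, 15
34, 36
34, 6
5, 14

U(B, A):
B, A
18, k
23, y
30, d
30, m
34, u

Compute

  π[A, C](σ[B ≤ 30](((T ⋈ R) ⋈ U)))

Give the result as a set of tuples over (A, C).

Joining T and R on E yields {(18, 23, 15, 5, 14), (2, 38, 35, 11, 19), (2, 38, 35, 11, 38), (23, 20, 16, 34, 15), (23, 20, 16, 34, 36), (23, 20, 16, 34, 6), (30, 25, 2, 34, 15), (30, 25, 2, 34, 36), (30, 25, 2, 34, 6), (34, 7, 18, 5, 14), (6, 25, 32, 14, 6)}.
Joining (T ⋈ R) and U on B yields {(18, 23, 15, 5, 14, k), (23, 20, 16, 34, 15, y), (23, 20, 16, 34, 36, y), (23, 20, 16, 34, 6, y), (30, 25, 2, 34, 15, d), (30, 25, 2, 34, 15, m), (30, 25, 2, 34, 36, d), (30, 25, 2, 34, 36, m), (30, 25, 2, 34, 6, d), (30, 25, 2, 34, 6, m), (34, 7, 18, 5, 14, u)}.
σ[B ≤ 30]: keep tuples satisfying B ≤ 30 → {(18, 23, 15, 5, 14, k), (23, 20, 16, 34, 15, y), (23, 20, 16, 34, 36, y), (23, 20, 16, 34, 6, y), (30, 25, 2, 34, 15, d), (30, 25, 2, 34, 15, m), (30, 25, 2, 34, 36, d), (30, 25, 2, 34, 36, m), (30, 25, 2, 34, 6, d), (30, 25, 2, 34, 6, m)}
Keep only column(s) A, C: {(d, 15), (d, 36), (d, 6), (k, 14), (m, 15), (m, 36), (m, 6), (y, 15), (y, 36), (y, 6)}

{(d, 15), (d, 36), (d, 6), (k, 14), (m, 15), (m, 36), (m, 6), (y, 15), (y, 36), (y, 6)}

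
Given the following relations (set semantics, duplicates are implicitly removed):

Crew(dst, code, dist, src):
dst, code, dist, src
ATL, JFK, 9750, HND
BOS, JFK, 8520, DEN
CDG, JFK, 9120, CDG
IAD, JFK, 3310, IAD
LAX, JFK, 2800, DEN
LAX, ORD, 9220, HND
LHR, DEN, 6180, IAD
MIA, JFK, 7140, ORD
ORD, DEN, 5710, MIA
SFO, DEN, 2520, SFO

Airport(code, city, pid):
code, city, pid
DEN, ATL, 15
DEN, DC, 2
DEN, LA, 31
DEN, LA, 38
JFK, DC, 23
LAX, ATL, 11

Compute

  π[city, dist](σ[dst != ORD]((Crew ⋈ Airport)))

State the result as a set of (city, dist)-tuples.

{(ATL, 2520), (ATL, 6180), (DC, 2520), (DC, 2800), (DC, 3310), (DC, 6180), (DC, 7140), (DC, 8520), (DC, 9120), (DC, 9750), (LA, 2520), (LA, 6180)}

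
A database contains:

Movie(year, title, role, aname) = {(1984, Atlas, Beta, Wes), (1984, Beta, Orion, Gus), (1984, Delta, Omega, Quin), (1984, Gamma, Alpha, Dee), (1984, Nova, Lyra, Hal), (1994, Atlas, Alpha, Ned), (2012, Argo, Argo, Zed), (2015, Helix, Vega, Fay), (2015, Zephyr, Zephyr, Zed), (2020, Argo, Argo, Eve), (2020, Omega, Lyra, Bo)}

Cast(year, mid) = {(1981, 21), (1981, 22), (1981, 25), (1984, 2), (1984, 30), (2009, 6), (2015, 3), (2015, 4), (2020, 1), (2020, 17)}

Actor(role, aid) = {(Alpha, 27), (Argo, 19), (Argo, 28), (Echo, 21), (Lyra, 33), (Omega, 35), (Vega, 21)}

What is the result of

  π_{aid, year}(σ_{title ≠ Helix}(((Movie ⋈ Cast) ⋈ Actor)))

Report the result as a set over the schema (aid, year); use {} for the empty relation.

{(19, 2020), (27, 1984), (28, 2020), (33, 1984), (33, 2020), (35, 1984)}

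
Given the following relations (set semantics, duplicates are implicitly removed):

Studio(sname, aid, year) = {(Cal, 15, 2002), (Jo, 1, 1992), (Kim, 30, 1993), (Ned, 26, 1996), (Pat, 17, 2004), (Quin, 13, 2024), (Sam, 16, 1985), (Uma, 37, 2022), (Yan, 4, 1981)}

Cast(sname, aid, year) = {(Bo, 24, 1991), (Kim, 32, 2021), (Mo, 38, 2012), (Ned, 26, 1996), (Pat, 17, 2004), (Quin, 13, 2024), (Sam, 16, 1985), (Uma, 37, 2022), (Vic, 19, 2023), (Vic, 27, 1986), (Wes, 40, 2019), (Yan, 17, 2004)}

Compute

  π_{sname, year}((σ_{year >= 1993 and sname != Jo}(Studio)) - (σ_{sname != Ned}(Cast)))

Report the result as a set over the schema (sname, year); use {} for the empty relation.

{(Cal, 2002), (Kim, 1993), (Ned, 1996)}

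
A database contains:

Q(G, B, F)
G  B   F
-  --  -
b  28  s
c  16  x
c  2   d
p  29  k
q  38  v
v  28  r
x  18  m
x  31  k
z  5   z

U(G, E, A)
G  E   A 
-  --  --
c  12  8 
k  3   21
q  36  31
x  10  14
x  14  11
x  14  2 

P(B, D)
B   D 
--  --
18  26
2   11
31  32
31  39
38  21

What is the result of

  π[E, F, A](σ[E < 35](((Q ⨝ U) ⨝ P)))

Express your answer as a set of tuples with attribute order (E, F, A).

Natural join on G: {(c, 16, x, 12, 8), (c, 2, d, 12, 8), (q, 38, v, 36, 31), (x, 18, m, 10, 14), (x, 18, m, 14, 11), (x, 18, m, 14, 2), (x, 31, k, 10, 14), (x, 31, k, 14, 11), (x, 31, k, 14, 2)}
Natural join on B: {(c, 2, d, 12, 8, 11), (q, 38, v, 36, 31, 21), (x, 18, m, 10, 14, 26), (x, 18, m, 14, 11, 26), (x, 18, m, 14, 2, 26), (x, 31, k, 10, 14, 32), (x, 31, k, 10, 14, 39), (x, 31, k, 14, 11, 32), (x, 31, k, 14, 11, 39), (x, 31, k, 14, 2, 32), (x, 31, k, 14, 2, 39)}
Apply σ_{E < 35}; surviving tuples: {(c, 2, d, 12, 8, 11), (x, 18, m, 10, 14, 26), (x, 18, m, 14, 11, 26), (x, 18, m, 14, 2, 26), (x, 31, k, 10, 14, 32), (x, 31, k, 10, 14, 39), (x, 31, k, 14, 11, 32), (x, 31, k, 14, 11, 39), (x, 31, k, 14, 2, 32), (x, 31, k, 14, 2, 39)}
π[E, F, A]: project onto (E, F, A) (3 duplicate(s) eliminated) → {(10, k, 14), (10, m, 14), (12, d, 8), (14, k, 11), (14, k, 2), (14, m, 11), (14, m, 2)}

{(10, k, 14), (10, m, 14), (12, d, 8), (14, k, 11), (14, k, 2), (14, m, 11), (14, m, 2)}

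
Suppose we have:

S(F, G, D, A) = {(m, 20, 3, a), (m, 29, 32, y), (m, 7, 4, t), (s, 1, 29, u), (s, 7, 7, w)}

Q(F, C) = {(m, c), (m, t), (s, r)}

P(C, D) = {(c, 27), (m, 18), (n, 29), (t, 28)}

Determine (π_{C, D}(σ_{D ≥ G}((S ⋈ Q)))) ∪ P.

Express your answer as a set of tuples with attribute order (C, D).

{(c, 27), (c, 32), (m, 18), (n, 29), (r, 29), (r, 7), (t, 28), (t, 32)}

Joining S and Q on F yields {(m, 20, 3, a, c), (m, 20, 3, a, t), (m, 29, 32, y, c), (m, 29, 32, y, t), (m, 7, 4, t, c), (m, 7, 4, t, t), (s, 1, 29, u, r), (s, 7, 7, w, r)}.
Apply σ_{D ≥ G}; surviving tuples: {(m, 29, 32, y, c), (m, 29, 32, y, t), (s, 1, 29, u, r), (s, 7, 7, w, r)}
Projecting to C, D: {(c, 32), (r, 29), (r, 7), (t, 32)}
Taking the union: {(c, 27), (c, 32), (m, 18), (n, 29), (r, 29), (r, 7), (t, 28), (t, 32)}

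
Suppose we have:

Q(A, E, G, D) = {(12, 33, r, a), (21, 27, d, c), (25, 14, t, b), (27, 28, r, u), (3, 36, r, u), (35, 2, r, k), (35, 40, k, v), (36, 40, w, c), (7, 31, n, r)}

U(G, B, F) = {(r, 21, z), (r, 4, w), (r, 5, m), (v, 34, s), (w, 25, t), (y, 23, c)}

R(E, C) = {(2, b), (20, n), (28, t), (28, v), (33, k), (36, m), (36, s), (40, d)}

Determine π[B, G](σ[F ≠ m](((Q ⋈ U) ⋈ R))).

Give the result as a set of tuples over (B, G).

{(21, r), (25, w), (4, r)}

Joining Q and U on G yields {(12, 33, r, a, 21, z), (12, 33, r, a, 4, w), (12, 33, r, a, 5, m), (27, 28, r, u, 21, z), (27, 28, r, u, 4, w), (27, 28, r, u, 5, m), (3, 36, r, u, 21, z), (3, 36, r, u, 4, w), (3, 36, r, u, 5, m), (35, 2, r, k, 21, z), (35, 2, r, k, 4, w), (35, 2, r, k, 5, m), (36, 40, w, c, 25, t)}.
Joining (Q ⋈ U) and R on E yields {(12, 33, r, a, 21, z, k), (12, 33, r, a, 4, w, k), (12, 33, r, a, 5, m, k), (27, 28, r, u, 21, z, t), (27, 28, r, u, 21, z, v), (27, 28, r, u, 4, w, t), (27, 28, r, u, 4, w, v), (27, 28, r, u, 5, m, t), (27, 28, r, u, 5, m, v), (3, 36, r, u, 21, z, m), (3, 36, r, u, 21, z, s), (3, 36, r, u, 4, w, m), (3, 36, r, u, 4, w, s), (3, 36, r, u, 5, m, m), (3, 36, r, u, 5, m, s), (35, 2, r, k, 21, z, b), (35, 2, r, k, 4, w, b), (35, 2, r, k, 5, m, b), (36, 40, w, c, 25, t, d)}.
Selection F ≠ m: {(12, 33, r, a, 21, z, k), (12, 33, r, a, 4, w, k), (27, 28, r, u, 21, z, t), (27, 28, r, u, 21, z, v), (27, 28, r, u, 4, w, t), (27, 28, r, u, 4, w, v), (3, 36, r, u, 21, z, m), (3, 36, r, u, 21, z, s), (3, 36, r, u, 4, w, m), (3, 36, r, u, 4, w, s), (35, 2, r, k, 21, z, b), (35, 2, r, k, 4, w, b), (36, 40, w, c, 25, t, d)}
Keep only column(s) B, G (10 duplicate(s) eliminated): {(21, r), (25, w), (4, r)}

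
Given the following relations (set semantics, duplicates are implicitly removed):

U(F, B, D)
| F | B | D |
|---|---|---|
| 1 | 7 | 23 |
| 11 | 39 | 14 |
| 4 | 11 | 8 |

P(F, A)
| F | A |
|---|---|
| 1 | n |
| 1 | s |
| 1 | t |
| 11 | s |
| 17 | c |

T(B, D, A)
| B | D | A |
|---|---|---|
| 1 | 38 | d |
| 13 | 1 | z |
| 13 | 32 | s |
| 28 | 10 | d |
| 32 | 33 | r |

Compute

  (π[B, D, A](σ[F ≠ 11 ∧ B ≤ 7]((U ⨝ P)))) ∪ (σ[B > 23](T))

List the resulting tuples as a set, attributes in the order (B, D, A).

{(28, 10, d), (32, 33, r), (7, 23, n), (7, 23, s), (7, 23, t)}

Joining U and P on F yields {(1, 7, 23, n), (1, 7, 23, s), (1, 7, 23, t), (11, 39, 14, s)}.
σ[F ≠ 11 ∧ B ≤ 7]: keep tuples satisfying F ≠ 11 ∧ B ≤ 7 → {(1, 7, 23, n), (1, 7, 23, s), (1, 7, 23, t)}
π_{B, D, A} gives {(7, 23, n), (7, 23, s), (7, 23, t)}.
σ[B > 23]: keep tuples satisfying B > 23 → {(28, 10, d), (32, 33, r)}
Taking the union: {(28, 10, d), (32, 33, r), (7, 23, n), (7, 23, s), (7, 23, t)}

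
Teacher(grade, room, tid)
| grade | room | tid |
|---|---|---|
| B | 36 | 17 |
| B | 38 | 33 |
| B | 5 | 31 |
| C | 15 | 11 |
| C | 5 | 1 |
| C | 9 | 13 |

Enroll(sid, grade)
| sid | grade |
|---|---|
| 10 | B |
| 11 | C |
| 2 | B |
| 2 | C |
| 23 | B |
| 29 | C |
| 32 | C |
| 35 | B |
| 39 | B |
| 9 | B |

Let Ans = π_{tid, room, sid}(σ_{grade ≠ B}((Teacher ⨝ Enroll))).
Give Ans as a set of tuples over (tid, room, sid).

Teacher ⋈ Enroll (natural join on grade): {(B, 36, 17, 10), (B, 36, 17, 2), (B, 36, 17, 23), (B, 36, 17, 35), (B, 36, 17, 39), (B, 36, 17, 9), (B, 38, 33, 10), (B, 38, 33, 2), (B, 38, 33, 23), (B, 38, 33, 35), (B, 38, 33, 39), (B, 38, 33, 9), (B, 5, 31, 10), (B, 5, 31, 2), (B, 5, 31, 23), (B, 5, 31, 35), (B, 5, 31, 39), (B, 5, 31, 9), (C, 15, 11, 11), (C, 15, 11, 2), (C, 15, 11, 29), (C, 15, 11, 32), (C, 5, 1, 11), (C, 5, 1, 2), (C, 5, 1, 29), (C, 5, 1, 32), (C, 9, 13, 11), (C, 9, 13, 2), (C, 9, 13, 29), (C, 9, 13, 32)}
Filtering on grade ≠ B leaves {(C, 15, 11, 11), (C, 15, 11, 2), (C, 15, 11, 29), (C, 15, 11, 32), (C, 5, 1, 11), (C, 5, 1, 2), (C, 5, 1, 29), (C, 5, 1, 32), (C, 9, 13, 11), (C, 9, 13, 2), (C, 9, 13, 29), (C, 9, 13, 32)}.
Projecting to tid, room, sid: {(1, 5, 11), (1, 5, 2), (1, 5, 29), (1, 5, 32), (11, 15, 11), (11, 15, 2), (11, 15, 29), (11, 15, 32), (13, 9, 11), (13, 9, 2), (13, 9, 29), (13, 9, 32)}

{(1, 5, 11), (1, 5, 2), (1, 5, 29), (1, 5, 32), (11, 15, 11), (11, 15, 2), (11, 15, 29), (11, 15, 32), (13, 9, 11), (13, 9, 2), (13, 9, 29), (13, 9, 32)}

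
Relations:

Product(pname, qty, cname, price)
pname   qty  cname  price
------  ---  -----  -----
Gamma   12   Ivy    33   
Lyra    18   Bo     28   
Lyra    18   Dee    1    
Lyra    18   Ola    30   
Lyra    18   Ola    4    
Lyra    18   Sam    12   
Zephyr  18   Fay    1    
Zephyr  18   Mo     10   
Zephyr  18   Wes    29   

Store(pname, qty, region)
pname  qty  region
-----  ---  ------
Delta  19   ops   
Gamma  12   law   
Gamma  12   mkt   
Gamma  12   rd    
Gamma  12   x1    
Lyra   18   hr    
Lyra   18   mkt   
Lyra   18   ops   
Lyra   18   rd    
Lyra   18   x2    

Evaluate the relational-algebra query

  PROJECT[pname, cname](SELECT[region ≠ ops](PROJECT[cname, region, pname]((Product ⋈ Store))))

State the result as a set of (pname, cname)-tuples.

{(Gamma, Ivy), (Lyra, Bo), (Lyra, Dee), (Lyra, Ola), (Lyra, Sam)}

Product ⋈ Store (natural join on pname, qty): {(Gamma, 12, Ivy, 33, law), (Gamma, 12, Ivy, 33, mkt), (Gamma, 12, Ivy, 33, rd), (Gamma, 12, Ivy, 33, x1), (Lyra, 18, Bo, 28, hr), (Lyra, 18, Bo, 28, mkt), (Lyra, 18, Bo, 28, ops), (Lyra, 18, Bo, 28, rd), (Lyra, 18, Bo, 28, x2), (Lyra, 18, Dee, 1, hr), (Lyra, 18, Dee, 1, mkt), (Lyra, 18, Dee, 1, ops), (Lyra, 18, Dee, 1, rd), (Lyra, 18, Dee, 1, x2), (Lyra, 18, Ola, 30, hr), (Lyra, 18, Ola, 30, mkt), (Lyra, 18, Ola, 30, ops), (Lyra, 18, Ola, 30, rd), (Lyra, 18, Ola, 30, x2), (Lyra, 18, Ola, 4, hr), (Lyra, 18, Ola, 4, mkt), (Lyra, 18, Ola, 4, ops), (Lyra, 18, Ola, 4, rd), (Lyra, 18, Ola, 4, x2), (Lyra, 18, Sam, 12, hr), (Lyra, 18, Sam, 12, mkt), (Lyra, 18, Sam, 12, ops), (Lyra, 18, Sam, 12, rd), (Lyra, 18, Sam, 12, x2)}
Projecting to cname, region, pname (5 duplicate(s) eliminated): {(Bo, hr, Lyra), (Bo, mkt, Lyra), (Bo, ops, Lyra), (Bo, rd, Lyra), (Bo, x2, Lyra), (Dee, hr, Lyra), (Dee, mkt, Lyra), (Dee, ops, Lyra), (Dee, rd, Lyra), (Dee, x2, Lyra), (Ivy, law, Gamma), (Ivy, mkt, Gamma), (Ivy, rd, Gamma), (Ivy, x1, Gamma), (Ola, hr, Lyra), (Ola, mkt, Lyra), (Ola, ops, Lyra), (Ola, rd, Lyra), (Ola, x2, Lyra), (Sam, hr, Lyra), (Sam, mkt, Lyra), (Sam, ops, Lyra), (Sam, rd, Lyra), (Sam, x2, Lyra)}
Apply σ_{region ≠ ops}; surviving tuples: {(Bo, hr, Lyra), (Bo, mkt, Lyra), (Bo, rd, Lyra), (Bo, x2, Lyra), (Dee, hr, Lyra), (Dee, mkt, Lyra), (Dee, rd, Lyra), (Dee, x2, Lyra), (Ivy, law, Gamma), (Ivy, mkt, Gamma), (Ivy, rd, Gamma), (Ivy, x1, Gamma), (Ola, hr, Lyra), (Ola, mkt, Lyra), (Ola, rd, Lyra), (Ola, x2, Lyra), (Sam, hr, Lyra), (Sam, mkt, Lyra), (Sam, rd, Lyra), (Sam, x2, Lyra)}
Projecting to pname, cname (15 duplicate(s) eliminated): {(Gamma, Ivy), (Lyra, Bo), (Lyra, Dee), (Lyra, Ola), (Lyra, Sam)}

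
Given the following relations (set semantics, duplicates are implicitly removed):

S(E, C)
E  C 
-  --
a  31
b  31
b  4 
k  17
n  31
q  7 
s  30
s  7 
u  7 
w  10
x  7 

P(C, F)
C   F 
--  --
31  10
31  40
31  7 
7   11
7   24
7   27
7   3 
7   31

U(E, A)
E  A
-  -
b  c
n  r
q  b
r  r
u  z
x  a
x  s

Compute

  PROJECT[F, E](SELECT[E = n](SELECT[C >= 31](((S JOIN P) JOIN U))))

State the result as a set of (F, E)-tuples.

{(10, n), (40, n), (7, n)}

S ⋈ P (natural join on C): {(a, 31, 10), (a, 31, 40), (a, 31, 7), (b, 31, 10), (b, 31, 40), (b, 31, 7), (n, 31, 10), (n, 31, 40), (n, 31, 7), (q, 7, 11), (q, 7, 24), (q, 7, 27), (q, 7, 3), (q, 7, 31), (s, 7, 11), (s, 7, 24), (s, 7, 27), (s, 7, 3), (s, 7, 31), (u, 7, 11), (u, 7, 24), (u, 7, 27), (u, 7, 3), (u, 7, 31), (x, 7, 11), (x, 7, 24), (x, 7, 27), (x, 7, 3), (x, 7, 31)}
(S JOIN P) ⋈ U (natural join on E): {(b, 31, 10, c), (b, 31, 40, c), (b, 31, 7, c), (n, 31, 10, r), (n, 31, 40, r), (n, 31, 7, r), (q, 7, 11, b), (q, 7, 24, b), (q, 7, 27, b), (q, 7, 3, b), (q, 7, 31, b), (u, 7, 11, z), (u, 7, 24, z), (u, 7, 27, z), (u, 7, 3, z), (u, 7, 31, z), (x, 7, 11, a), (x, 7, 11, s), (x, 7, 24, a), (x, 7, 24, s), (x, 7, 27, a), (x, 7, 27, s), (x, 7, 3, a), (x, 7, 3, s), (x, 7, 31, a), (x, 7, 31, s)}
Selection C >= 31: {(b, 31, 10, c), (b, 31, 40, c), (b, 31, 7, c), (n, 31, 10, r), (n, 31, 40, r), (n, 31, 7, r)}
Selection E = n: {(n, 31, 10, r), (n, 31, 40, r), (n, 31, 7, r)}
Projecting to F, E: {(10, n), (40, n), (7, n)}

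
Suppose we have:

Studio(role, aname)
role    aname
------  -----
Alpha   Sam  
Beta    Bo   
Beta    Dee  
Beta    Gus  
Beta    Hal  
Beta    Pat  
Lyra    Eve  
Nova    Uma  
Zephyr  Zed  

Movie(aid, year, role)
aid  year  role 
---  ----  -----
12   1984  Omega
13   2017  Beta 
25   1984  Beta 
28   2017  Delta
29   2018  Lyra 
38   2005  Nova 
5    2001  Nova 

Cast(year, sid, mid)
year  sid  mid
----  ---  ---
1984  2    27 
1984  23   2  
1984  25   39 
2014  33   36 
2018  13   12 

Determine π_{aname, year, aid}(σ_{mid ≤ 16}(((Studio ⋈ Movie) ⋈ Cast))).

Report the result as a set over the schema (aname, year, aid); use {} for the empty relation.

Natural join on role: {(Beta, Bo, 13, 2017), (Beta, Bo, 25, 1984), (Beta, Dee, 13, 2017), (Beta, Dee, 25, 1984), (Beta, Gus, 13, 2017), (Beta, Gus, 25, 1984), (Beta, Hal, 13, 2017), (Beta, Hal, 25, 1984), (Beta, Pat, 13, 2017), (Beta, Pat, 25, 1984), (Lyra, Eve, 29, 2018), (Nova, Uma, 38, 2005), (Nova, Uma, 5, 2001)}
Natural join on year: {(Beta, Bo, 25, 1984, 2, 27), (Beta, Bo, 25, 1984, 23, 2), (Beta, Bo, 25, 1984, 25, 39), (Beta, Dee, 25, 1984, 2, 27), (Beta, Dee, 25, 1984, 23, 2), (Beta, Dee, 25, 1984, 25, 39), (Beta, Gus, 25, 1984, 2, 27), (Beta, Gus, 25, 1984, 23, 2), (Beta, Gus, 25, 1984, 25, 39), (Beta, Hal, 25, 1984, 2, 27), (Beta, Hal, 25, 1984, 23, 2), (Beta, Hal, 25, 1984, 25, 39), (Beta, Pat, 25, 1984, 2, 27), (Beta, Pat, 25, 1984, 23, 2), (Beta, Pat, 25, 1984, 25, 39), (Lyra, Eve, 29, 2018, 13, 12)}
Apply σ_{mid ≤ 16}; surviving tuples: {(Beta, Bo, 25, 1984, 23, 2), (Beta, Dee, 25, 1984, 23, 2), (Beta, Gus, 25, 1984, 23, 2), (Beta, Hal, 25, 1984, 23, 2), (Beta, Pat, 25, 1984, 23, 2), (Lyra, Eve, 29, 2018, 13, 12)}
π_{aname, year, aid} gives {(Bo, 1984, 25), (Dee, 1984, 25), (Eve, 2018, 29), (Gus, 1984, 25), (Hal, 1984, 25), (Pat, 1984, 25)}.

{(Bo, 1984, 25), (Dee, 1984, 25), (Eve, 2018, 29), (Gus, 1984, 25), (Hal, 1984, 25), (Pat, 1984, 25)}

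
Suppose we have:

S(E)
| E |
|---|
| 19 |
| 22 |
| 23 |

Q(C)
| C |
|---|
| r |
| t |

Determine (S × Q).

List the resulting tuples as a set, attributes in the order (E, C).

{(19, r), (19, t), (22, r), (22, t), (23, r), (23, t)}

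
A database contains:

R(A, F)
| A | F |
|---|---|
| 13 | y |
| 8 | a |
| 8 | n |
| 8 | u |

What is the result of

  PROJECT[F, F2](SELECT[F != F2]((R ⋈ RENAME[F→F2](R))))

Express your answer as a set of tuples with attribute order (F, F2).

ρ[F→F2]: schema becomes (A, F2); tuples unchanged.
R ⋈ RENAME[F→F2](R) (natural join on A): {(13, y, y), (8, a, a), (8, a, n), (8, a, u), (8, n, a), (8, n, n), (8, n, u), (8, u, a), (8, u, n), (8, u, u)}
σ[F != F2]: keep tuples satisfying F != F2 → {(8, a, n), (8, a, u), (8, n, a), (8, n, u), (8, u, a), (8, u, n)}
Projecting to F, F2: {(a, n), (a, u), (n, a), (n, u), (u, a), (u, n)}

{(a, n), (a, u), (n, a), (n, u), (u, a), (u, n)}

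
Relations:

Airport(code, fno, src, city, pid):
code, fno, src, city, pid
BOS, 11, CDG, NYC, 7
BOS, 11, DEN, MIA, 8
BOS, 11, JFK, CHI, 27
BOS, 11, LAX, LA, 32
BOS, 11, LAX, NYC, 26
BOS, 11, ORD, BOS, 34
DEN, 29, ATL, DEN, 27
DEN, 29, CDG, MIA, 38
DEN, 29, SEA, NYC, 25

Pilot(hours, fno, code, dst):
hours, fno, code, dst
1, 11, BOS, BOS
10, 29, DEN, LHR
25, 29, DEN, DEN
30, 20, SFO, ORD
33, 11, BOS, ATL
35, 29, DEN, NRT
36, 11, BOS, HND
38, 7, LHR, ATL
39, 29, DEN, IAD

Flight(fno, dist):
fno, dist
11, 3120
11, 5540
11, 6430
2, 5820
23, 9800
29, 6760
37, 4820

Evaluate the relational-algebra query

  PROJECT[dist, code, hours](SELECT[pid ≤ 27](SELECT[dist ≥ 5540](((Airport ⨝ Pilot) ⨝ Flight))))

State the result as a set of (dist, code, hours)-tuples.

{(5540, BOS, 1), (5540, BOS, 33), (5540, BOS, 36), (6430, BOS, 1), (6430, BOS, 33), (6430, BOS, 36), (6760, DEN, 10), (6760, DEN, 25), (6760, DEN, 35), (6760, DEN, 39)}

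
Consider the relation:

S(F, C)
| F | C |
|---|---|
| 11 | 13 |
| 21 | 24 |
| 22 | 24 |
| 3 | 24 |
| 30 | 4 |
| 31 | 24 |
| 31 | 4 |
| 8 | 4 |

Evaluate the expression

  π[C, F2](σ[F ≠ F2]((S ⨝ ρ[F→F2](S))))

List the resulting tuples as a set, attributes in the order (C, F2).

{(24, 21), (24, 22), (24, 3), (24, 31), (4, 30), (4, 31), (4, 8)}

ρ[F→F2]: schema becomes (F2, C); tuples unchanged.
Natural join on C: {(11, 13, 11), (21, 24, 21), (21, 24, 22), (21, 24, 3), (21, 24, 31), (22, 24, 21), (22, 24, 22), (22, 24, 3), (22, 24, 31), (3, 24, 21), (3, 24, 22), (3, 24, 3), (3, 24, 31), (30, 4, 30), (30, 4, 31), (30, 4, 8), (31, 24, 21), (31, 24, 22), (31, 24, 3), (31, 24, 31), (31, 4, 30), (31, 4, 31), (31, 4, 8), (8, 4, 30), (8, 4, 31), (8, 4, 8)}
σ[F ≠ F2]: keep tuples satisfying F ≠ F2 → {(21, 24, 22), (21, 24, 3), (21, 24, 31), (22, 24, 21), (22, 24, 3), (22, 24, 31), (3, 24, 21), (3, 24, 22), (3, 24, 31), (30, 4, 31), (30, 4, 8), (31, 24, 21), (31, 24, 22), (31, 24, 3), (31, 4, 30), (31, 4, 8), (8, 4, 30), (8, 4, 31)}
Keep only column(s) C, F2 (11 duplicate(s) eliminated): {(24, 21), (24, 22), (24, 3), (24, 31), (4, 30), (4, 31), (4, 8)}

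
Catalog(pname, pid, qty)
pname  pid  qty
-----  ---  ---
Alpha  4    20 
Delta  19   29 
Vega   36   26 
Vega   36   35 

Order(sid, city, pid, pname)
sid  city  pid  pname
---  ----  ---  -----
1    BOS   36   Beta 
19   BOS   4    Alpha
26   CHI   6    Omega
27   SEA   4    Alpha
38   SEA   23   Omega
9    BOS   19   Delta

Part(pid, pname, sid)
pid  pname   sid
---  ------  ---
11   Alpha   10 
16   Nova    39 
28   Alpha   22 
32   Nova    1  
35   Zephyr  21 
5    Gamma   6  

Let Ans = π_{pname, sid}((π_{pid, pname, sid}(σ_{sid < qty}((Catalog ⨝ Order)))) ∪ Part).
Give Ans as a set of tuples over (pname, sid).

Natural join on pname, pid: {(Alpha, 4, 20, 19, BOS), (Alpha, 4, 20, 27, SEA), (Delta, 19, 29, 9, BOS)}
Selection sid < qty: {(Alpha, 4, 20, 19, BOS), (Delta, 19, 29, 9, BOS)}
π_{pid, pname, sid} gives {(19, Delta, 9), (4, Alpha, 19)}.
Set union of the two operands is {(11, Alpha, 10), (16, Nova, 39), (19, Delta, 9), (28, Alpha, 22), (32, Nova, 1), (35, Zephyr, 21), (4, Alpha, 19), (5, Gamma, 6)}.
π_{pname, sid} gives {(Alpha, 10), (Alpha, 19), (Alpha, 22), (Delta, 9), (Gamma, 6), (Nova, 1), (Nova, 39), (Zephyr, 21)}.

{(Alpha, 10), (Alpha, 19), (Alpha, 22), (Delta, 9), (Gamma, 6), (Nova, 1), (Nova, 39), (Zephyr, 21)}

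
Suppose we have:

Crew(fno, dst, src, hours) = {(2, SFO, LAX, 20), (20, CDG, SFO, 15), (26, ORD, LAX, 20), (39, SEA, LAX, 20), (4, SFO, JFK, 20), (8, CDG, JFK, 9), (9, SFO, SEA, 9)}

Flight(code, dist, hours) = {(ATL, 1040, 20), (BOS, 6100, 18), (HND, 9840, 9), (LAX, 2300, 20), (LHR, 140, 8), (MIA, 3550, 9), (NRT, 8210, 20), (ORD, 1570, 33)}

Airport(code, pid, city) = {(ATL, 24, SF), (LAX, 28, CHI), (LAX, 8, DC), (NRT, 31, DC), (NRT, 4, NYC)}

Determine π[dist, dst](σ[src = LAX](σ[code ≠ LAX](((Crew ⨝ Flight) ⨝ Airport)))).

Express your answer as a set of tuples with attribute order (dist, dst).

Crew ⋈ Flight (natural join on hours): {(2, SFO, LAX, 20, ATL, 1040), (2, SFO, LAX, 20, LAX, 2300), (2, SFO, LAX, 20, NRT, 8210), (26, ORD, LAX, 20, ATL, 1040), (26, ORD, LAX, 20, LAX, 2300), (26, ORD, LAX, 20, NRT, 8210), (39, SEA, LAX, 20, ATL, 1040), (39, SEA, LAX, 20, LAX, 2300), (39, SEA, LAX, 20, NRT, 8210), (4, SFO, JFK, 20, ATL, 1040), (4, SFO, JFK, 20, LAX, 2300), (4, SFO, JFK, 20, NRT, 8210), (8, CDG, JFK, 9, HND, 9840), (8, CDG, JFK, 9, MIA, 3550), (9, SFO, SEA, 9, HND, 9840), (9, SFO, SEA, 9, MIA, 3550)}
(Crew ⨝ Flight) ⋈ Airport (natural join on code): {(2, SFO, LAX, 20, ATL, 1040, 24, SF), (2, SFO, LAX, 20, LAX, 2300, 28, CHI), (2, SFO, LAX, 20, LAX, 2300, 8, DC), (2, SFO, LAX, 20, NRT, 8210, 31, DC), (2, SFO, LAX, 20, NRT, 8210, 4, NYC), (26, ORD, LAX, 20, ATL, 1040, 24, SF), (26, ORD, LAX, 20, LAX, 2300, 28, CHI), (26, ORD, LAX, 20, LAX, 2300, 8, DC), (26, ORD, LAX, 20, NRT, 8210, 31, DC), (26, ORD, LAX, 20, NRT, 8210, 4, NYC), (39, SEA, LAX, 20, ATL, 1040, 24, SF), (39, SEA, LAX, 20, LAX, 2300, 28, CHI), (39, SEA, LAX, 20, LAX, 2300, 8, DC), (39, SEA, LAX, 20, NRT, 8210, 31, DC), (39, SEA, LAX, 20, NRT, 8210, 4, NYC), (4, SFO, JFK, 20, ATL, 1040, 24, SF), (4, SFO, JFK, 20, LAX, 2300, 28, CHI), (4, SFO, JFK, 20, LAX, 2300, 8, DC), (4, SFO, JFK, 20, NRT, 8210, 31, DC), (4, SFO, JFK, 20, NRT, 8210, 4, NYC)}
Selection code ≠ LAX: {(2, SFO, LAX, 20, ATL, 1040, 24, SF), (2, SFO, LAX, 20, NRT, 8210, 31, DC), (2, SFO, LAX, 20, NRT, 8210, 4, NYC), (26, ORD, LAX, 20, ATL, 1040, 24, SF), (26, ORD, LAX, 20, NRT, 8210, 31, DC), (26, ORD, LAX, 20, NRT, 8210, 4, NYC), (39, SEA, LAX, 20, ATL, 1040, 24, SF), (39, SEA, LAX, 20, NRT, 8210, 31, DC), (39, SEA, LAX, 20, NRT, 8210, 4, NYC), (4, SFO, JFK, 20, ATL, 1040, 24, SF), (4, SFO, JFK, 20, NRT, 8210, 31, DC), (4, SFO, JFK, 20, NRT, 8210, 4, NYC)}
Selection src = LAX: {(2, SFO, LAX, 20, ATL, 1040, 24, SF), (2, SFO, LAX, 20, NRT, 8210, 31, DC), (2, SFO, LAX, 20, NRT, 8210, 4, NYC), (26, ORD, LAX, 20, ATL, 1040, 24, SF), (26, ORD, LAX, 20, NRT, 8210, 31, DC), (26, ORD, LAX, 20, NRT, 8210, 4, NYC), (39, SEA, LAX, 20, ATL, 1040, 24, SF), (39, SEA, LAX, 20, NRT, 8210, 31, DC), (39, SEA, LAX, 20, NRT, 8210, 4, NYC)}
Keep only column(s) dist, dst (3 duplicate(s) eliminated): {(1040, ORD), (1040, SEA), (1040, SFO), (8210, ORD), (8210, SEA), (8210, SFO)}

{(1040, ORD), (1040, SEA), (1040, SFO), (8210, ORD), (8210, SEA), (8210, SFO)}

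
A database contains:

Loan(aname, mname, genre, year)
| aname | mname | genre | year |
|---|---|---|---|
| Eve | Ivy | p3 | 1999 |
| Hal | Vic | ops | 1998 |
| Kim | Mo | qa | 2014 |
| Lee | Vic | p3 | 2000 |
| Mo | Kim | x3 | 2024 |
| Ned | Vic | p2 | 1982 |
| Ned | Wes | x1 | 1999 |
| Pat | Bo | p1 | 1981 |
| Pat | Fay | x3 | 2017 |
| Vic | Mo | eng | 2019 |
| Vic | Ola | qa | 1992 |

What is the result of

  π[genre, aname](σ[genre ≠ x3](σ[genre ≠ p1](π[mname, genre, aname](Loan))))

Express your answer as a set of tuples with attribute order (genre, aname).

{(eng, Vic), (ops, Hal), (p2, Ned), (p3, Eve), (p3, Lee), (qa, Kim), (qa, Vic), (x1, Ned)}

π_{mname, genre, aname} gives {(Bo, p1, Pat), (Fay, x3, Pat), (Ivy, p3, Eve), (Kim, x3, Mo), (Mo, eng, Vic), (Mo, qa, Kim), (Ola, qa, Vic), (Vic, ops, Hal), (Vic, p2, Ned), (Vic, p3, Lee), (Wes, x1, Ned)}.
Selection genre ≠ p1: {(Fay, x3, Pat), (Ivy, p3, Eve), (Kim, x3, Mo), (Mo, eng, Vic), (Mo, qa, Kim), (Ola, qa, Vic), (Vic, ops, Hal), (Vic, p2, Ned), (Vic, p3, Lee), (Wes, x1, Ned)}
Selection genre ≠ x3: {(Ivy, p3, Eve), (Mo, eng, Vic), (Mo, qa, Kim), (Ola, qa, Vic), (Vic, ops, Hal), (Vic, p2, Ned), (Vic, p3, Lee), (Wes, x1, Ned)}
π_{genre, aname} gives {(eng, Vic), (ops, Hal), (p2, Ned), (p3, Eve), (p3, Lee), (qa, Kim), (qa, Vic), (x1, Ned)}.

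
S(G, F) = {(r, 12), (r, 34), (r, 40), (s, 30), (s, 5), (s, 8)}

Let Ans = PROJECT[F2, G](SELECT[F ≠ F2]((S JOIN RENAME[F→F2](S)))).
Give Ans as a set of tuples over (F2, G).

{(12, r), (30, s), (34, r), (40, r), (5, s), (8, s)}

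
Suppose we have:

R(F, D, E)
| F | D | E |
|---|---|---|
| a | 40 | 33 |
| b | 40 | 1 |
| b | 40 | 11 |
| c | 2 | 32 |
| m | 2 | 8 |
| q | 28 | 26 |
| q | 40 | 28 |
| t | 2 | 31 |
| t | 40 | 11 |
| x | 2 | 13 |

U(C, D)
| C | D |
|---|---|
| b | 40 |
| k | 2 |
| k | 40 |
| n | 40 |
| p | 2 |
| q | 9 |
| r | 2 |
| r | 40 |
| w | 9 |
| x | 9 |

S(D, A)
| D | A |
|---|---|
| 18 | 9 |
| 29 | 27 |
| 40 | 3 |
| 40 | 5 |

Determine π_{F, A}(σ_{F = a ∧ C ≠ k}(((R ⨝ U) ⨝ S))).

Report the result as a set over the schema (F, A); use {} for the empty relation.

{(a, 3), (a, 5)}

Natural join on D: {(a, 40, 33, b), (a, 40, 33, k), (a, 40, 33, n), (a, 40, 33, r), (b, 40, 1, b), (b, 40, 1, k), (b, 40, 1, n), (b, 40, 1, r), (b, 40, 11, b), (b, 40, 11, k), (b, 40, 11, n), (b, 40, 11, r), (c, 2, 32, k), (c, 2, 32, p), (c, 2, 32, r), (m, 2, 8, k), (m, 2, 8, p), (m, 2, 8, r), (q, 40, 28, b), (q, 40, 28, k), (q, 40, 28, n), (q, 40, 28, r), (t, 2, 31, k), (t, 2, 31, p), (t, 2, 31, r), (t, 40, 11, b), (t, 40, 11, k), (t, 40, 11, n), (t, 40, 11, r), (x, 2, 13, k), (x, 2, 13, p), (x, 2, 13, r)}
Natural join on D: {(a, 40, 33, b, 3), (a, 40, 33, b, 5), (a, 40, 33, k, 3), (a, 40, 33, k, 5), (a, 40, 33, n, 3), (a, 40, 33, n, 5), (a, 40, 33, r, 3), (a, 40, 33, r, 5), (b, 40, 1, b, 3), (b, 40, 1, b, 5), (b, 40, 1, k, 3), (b, 40, 1, k, 5), (b, 40, 1, n, 3), (b, 40, 1, n, 5), (b, 40, 1, r, 3), (b, 40, 1, r, 5), (b, 40, 11, b, 3), (b, 40, 11, b, 5), (b, 40, 11, k, 3), (b, 40, 11, k, 5), (b, 40, 11, n, 3), (b, 40, 11, n, 5), (b, 40, 11, r, 3), (b, 40, 11, r, 5), (q, 40, 28, b, 3), (q, 40, 28, b, 5), (q, 40, 28, k, 3), (q, 40, 28, k, 5), (q, 40, 28, n, 3), (q, 40, 28, n, 5), (q, 40, 28, r, 3), (q, 40, 28, r, 5), (t, 40, 11, b, 3), (t, 40, 11, b, 5), (t, 40, 11, k, 3), (t, 40, 11, k, 5), (t, 40, 11, n, 3), (t, 40, 11, n, 5), (t, 40, 11, r, 3), (t, 40, 11, r, 5)}
Selection F = a ∧ C ≠ k: {(a, 40, 33, b, 3), (a, 40, 33, b, 5), (a, 40, 33, n, 3), (a, 40, 33, n, 5), (a, 40, 33, r, 3), (a, 40, 33, r, 5)}
π[F, A]: project onto (F, A) (4 duplicate(s) eliminated) → {(a, 3), (a, 5)}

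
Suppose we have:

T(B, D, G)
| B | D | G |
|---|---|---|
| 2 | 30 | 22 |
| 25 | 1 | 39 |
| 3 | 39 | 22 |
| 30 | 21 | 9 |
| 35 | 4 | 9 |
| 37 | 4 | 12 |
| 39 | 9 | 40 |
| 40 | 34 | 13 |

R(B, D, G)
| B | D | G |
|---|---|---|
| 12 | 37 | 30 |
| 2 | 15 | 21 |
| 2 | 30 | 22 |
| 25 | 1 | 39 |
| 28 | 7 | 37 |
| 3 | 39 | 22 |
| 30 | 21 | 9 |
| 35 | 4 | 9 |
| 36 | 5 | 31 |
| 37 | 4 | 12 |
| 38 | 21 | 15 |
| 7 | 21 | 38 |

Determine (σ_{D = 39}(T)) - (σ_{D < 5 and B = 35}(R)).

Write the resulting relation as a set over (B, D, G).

Filtering on D = 39 leaves {(3, 39, 22)}.
Filtering on D < 5 and B = 35 leaves {(35, 4, 9)}.
Difference: {(3, 39, 22)} with {(35, 4, 9)} → {(3, 39, 22)}

{(3, 39, 22)}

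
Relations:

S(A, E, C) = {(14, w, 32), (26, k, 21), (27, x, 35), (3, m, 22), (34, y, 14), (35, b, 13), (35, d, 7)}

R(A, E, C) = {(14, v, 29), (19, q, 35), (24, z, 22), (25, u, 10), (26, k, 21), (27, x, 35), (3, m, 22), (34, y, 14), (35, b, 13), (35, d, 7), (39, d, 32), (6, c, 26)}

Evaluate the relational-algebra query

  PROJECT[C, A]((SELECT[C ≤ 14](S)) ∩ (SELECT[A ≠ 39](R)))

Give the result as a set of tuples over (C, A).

Filtering on C ≤ 14 leaves {(34, y, 14), (35, b, 13), (35, d, 7)}.
Filtering on A ≠ 39 leaves {(14, v, 29), (19, q, 35), (24, z, 22), (25, u, 10), (26, k, 21), (27, x, 35), (3, m, 22), (34, y, 14), (35, b, 13), (35, d, 7), (6, c, 26)}.
Intersection: {(34, y, 14), (35, b, 13), (35, d, 7)} with {(14, v, 29), (19, q, 35), (24, z, 22), (25, u, 10), (26, k, 21), (27, x, 35), (3, m, 22), (34, y, 14), (35, b, 13), (35, d, 7), (6, c, 26)} → {(34, y, 14), (35, b, 13), (35, d, 7)}
Keep only column(s) C, A: {(13, 35), (14, 34), (7, 35)}

{(13, 35), (14, 34), (7, 35)}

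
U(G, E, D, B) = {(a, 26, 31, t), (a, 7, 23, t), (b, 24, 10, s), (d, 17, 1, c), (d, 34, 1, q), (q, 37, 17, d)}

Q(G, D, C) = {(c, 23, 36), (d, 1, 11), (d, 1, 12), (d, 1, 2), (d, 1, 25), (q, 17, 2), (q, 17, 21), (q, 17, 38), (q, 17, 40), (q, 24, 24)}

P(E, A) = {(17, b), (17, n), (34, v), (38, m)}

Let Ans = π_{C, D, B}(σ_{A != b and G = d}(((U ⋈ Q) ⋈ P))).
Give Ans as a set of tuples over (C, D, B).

{(11, 1, c), (11, 1, q), (12, 1, c), (12, 1, q), (2, 1, c), (2, 1, q), (25, 1, c), (25, 1, q)}

Natural join on G, D: {(d, 17, 1, c, 11), (d, 17, 1, c, 12), (d, 17, 1, c, 2), (d, 17, 1, c, 25), (d, 34, 1, q, 11), (d, 34, 1, q, 12), (d, 34, 1, q, 2), (d, 34, 1, q, 25), (q, 37, 17, d, 2), (q, 37, 17, d, 21), (q, 37, 17, d, 38), (q, 37, 17, d, 40)}
Natural join on E: {(d, 17, 1, c, 11, b), (d, 17, 1, c, 11, n), (d, 17, 1, c, 12, b), (d, 17, 1, c, 12, n), (d, 17, 1, c, 2, b), (d, 17, 1, c, 2, n), (d, 17, 1, c, 25, b), (d, 17, 1, c, 25, n), (d, 34, 1, q, 11, v), (d, 34, 1, q, 12, v), (d, 34, 1, q, 2, v), (d, 34, 1, q, 25, v)}
σ[A != b and G = d]: keep tuples satisfying A != b and G = d → {(d, 17, 1, c, 11, n), (d, 17, 1, c, 12, n), (d, 17, 1, c, 2, n), (d, 17, 1, c, 25, n), (d, 34, 1, q, 11, v), (d, 34, 1, q, 12, v), (d, 34, 1, q, 2, v), (d, 34, 1, q, 25, v)}
Projecting to C, D, B: {(11, 1, c), (11, 1, q), (12, 1, c), (12, 1, q), (2, 1, c), (2, 1, q), (25, 1, c), (25, 1, q)}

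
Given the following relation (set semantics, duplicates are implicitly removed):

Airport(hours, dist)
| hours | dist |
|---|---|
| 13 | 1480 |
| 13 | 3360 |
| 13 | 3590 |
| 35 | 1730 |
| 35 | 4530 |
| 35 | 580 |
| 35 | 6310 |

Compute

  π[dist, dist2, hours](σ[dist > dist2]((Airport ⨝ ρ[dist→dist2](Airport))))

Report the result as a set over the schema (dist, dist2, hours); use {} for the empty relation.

{(1730, 580, 35), (3360, 1480, 13), (3590, 1480, 13), (3590, 3360, 13), (4530, 1730, 35), (4530, 580, 35), (6310, 1730, 35), (6310, 4530, 35), (6310, 580, 35)}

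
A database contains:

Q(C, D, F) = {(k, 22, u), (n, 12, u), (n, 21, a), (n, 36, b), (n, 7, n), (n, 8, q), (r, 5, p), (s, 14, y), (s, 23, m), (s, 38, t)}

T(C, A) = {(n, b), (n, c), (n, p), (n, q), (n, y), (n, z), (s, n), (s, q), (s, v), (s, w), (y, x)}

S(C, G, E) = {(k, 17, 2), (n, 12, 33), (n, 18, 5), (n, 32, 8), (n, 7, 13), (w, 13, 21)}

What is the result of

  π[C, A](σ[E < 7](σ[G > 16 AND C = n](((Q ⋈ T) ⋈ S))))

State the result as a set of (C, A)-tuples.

{(n, b), (n, c), (n, p), (n, q), (n, y), (n, z)}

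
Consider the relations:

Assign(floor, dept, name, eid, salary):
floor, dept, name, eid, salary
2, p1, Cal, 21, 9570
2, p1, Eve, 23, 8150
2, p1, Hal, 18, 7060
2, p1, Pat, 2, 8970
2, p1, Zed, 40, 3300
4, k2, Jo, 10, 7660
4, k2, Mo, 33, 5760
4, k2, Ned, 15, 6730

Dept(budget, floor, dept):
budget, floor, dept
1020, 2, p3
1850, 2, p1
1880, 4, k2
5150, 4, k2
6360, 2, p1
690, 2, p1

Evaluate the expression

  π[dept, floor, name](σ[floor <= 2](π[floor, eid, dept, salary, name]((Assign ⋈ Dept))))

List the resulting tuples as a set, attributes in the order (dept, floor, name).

Natural join on floor, dept: {(2, p1, Cal, 21, 9570, 1850), (2, p1, Cal, 21, 9570, 6360), (2, p1, Cal, 21, 9570, 690), (2, p1, Eve, 23, 8150, 1850), (2, p1, Eve, 23, 8150, 6360), (2, p1, Eve, 23, 8150, 690), (2, p1, Hal, 18, 7060, 1850), (2, p1, Hal, 18, 7060, 6360), (2, p1, Hal, 18, 7060, 690), (2, p1, Pat, 2, 8970, 1850), (2, p1, Pat, 2, 8970, 6360), (2, p1, Pat, 2, 8970, 690), (2, p1, Zed, 40, 3300, 1850), (2, p1, Zed, 40, 3300, 6360), (2, p1, Zed, 40, 3300, 690), (4, k2, Jo, 10, 7660, 1880), (4, k2, Jo, 10, 7660, 5150), (4, k2, Mo, 33, 5760, 1880), (4, k2, Mo, 33, 5760, 5150), (4, k2, Ned, 15, 6730, 1880), (4, k2, Ned, 15, 6730, 5150)}
π[floor, eid, dept, salary, name]: project onto (floor, eid, dept, salary, name) (13 duplicate(s) eliminated) → {(2, 18, p1, 7060, Hal), (2, 2, p1, 8970, Pat), (2, 21, p1, 9570, Cal), (2, 23, p1, 8150, Eve), (2, 40, p1, 3300, Zed), (4, 10, k2, 7660, Jo), (4, 15, k2, 6730, Ned), (4, 33, k2, 5760, Mo)}
σ[floor <= 2]: keep tuples satisfying floor <= 2 → {(2, 18, p1, 7060, Hal), (2, 2, p1, 8970, Pat), (2, 21, p1, 9570, Cal), (2, 23, p1, 8150, Eve), (2, 40, p1, 3300, Zed)}
π[dept, floor, name]: project onto (dept, floor, name) → {(p1, 2, Cal), (p1, 2, Eve), (p1, 2, Hal), (p1, 2, Pat), (p1, 2, Zed)}

{(p1, 2, Cal), (p1, 2, Eve), (p1, 2, Hal), (p1, 2, Pat), (p1, 2, Zed)}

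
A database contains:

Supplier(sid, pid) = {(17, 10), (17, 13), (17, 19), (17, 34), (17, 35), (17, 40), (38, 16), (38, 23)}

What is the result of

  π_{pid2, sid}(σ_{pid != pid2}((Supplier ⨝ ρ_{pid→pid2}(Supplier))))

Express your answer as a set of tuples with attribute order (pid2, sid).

{(10, 17), (13, 17), (16, 38), (19, 17), (23, 38), (34, 17), (35, 17), (40, 17)}

ρ[pid→pid2]: schema becomes (sid, pid2); tuples unchanged.
Joining Supplier and ρ_{pid→pid2}(Supplier) on sid yields {(17, 10, 10), (17, 10, 13), (17, 10, 19), (17, 10, 34), (17, 10, 35), (17, 10, 40), (17, 13, 10), (17, 13, 13), (17, 13, 19), (17, 13, 34), (17, 13, 35), (17, 13, 40), (17, 19, 10), (17, 19, 13), (17, 19, 19), (17, 19, 34), (17, 19, 35), (17, 19, 40), (17, 34, 10), (17, 34, 13), (17, 34, 19), (17, 34, 34), (17, 34, 35), (17, 34, 40), (17, 35, 10), (17, 35, 13), (17, 35, 19), (17, 35, 34), (17, 35, 35), (17, 35, 40), (17, 40, 10), (17, 40, 13), (17, 40, 19), (17, 40, 34), (17, 40, 35), (17, 40, 40), (38, 16, 16), (38, 16, 23), (38, 23, 16), (38, 23, 23)}.
Filtering on pid != pid2 leaves {(17, 10, 13), (17, 10, 19), (17, 10, 34), (17, 10, 35), (17, 10, 40), (17, 13, 10), (17, 13, 19), (17, 13, 34), (17, 13, 35), (17, 13, 40), (17, 19, 10), (17, 19, 13), (17, 19, 34), (17, 19, 35), (17, 19, 40), (17, 34, 10), (17, 34, 13), (17, 34, 19), (17, 34, 35), (17, 34, 40), (17, 35, 10), (17, 35, 13), (17, 35, 19), (17, 35, 34), (17, 35, 40), (17, 40, 10), (17, 40, 13), (17, 40, 19), (17, 40, 34), (17, 40, 35), (38, 16, 23), (38, 23, 16)}.
π[pid2, sid]: project onto (pid2, sid) (24 duplicate(s) eliminated) → {(10, 17), (13, 17), (16, 38), (19, 17), (23, 38), (34, 17), (35, 17), (40, 17)}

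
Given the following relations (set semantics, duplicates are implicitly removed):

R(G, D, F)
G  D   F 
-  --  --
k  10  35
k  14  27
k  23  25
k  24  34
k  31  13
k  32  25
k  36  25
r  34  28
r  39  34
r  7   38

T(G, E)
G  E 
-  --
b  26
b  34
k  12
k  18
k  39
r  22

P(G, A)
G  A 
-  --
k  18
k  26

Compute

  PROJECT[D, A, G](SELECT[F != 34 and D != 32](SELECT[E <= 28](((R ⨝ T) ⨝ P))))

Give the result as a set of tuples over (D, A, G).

{(10, 18, k), (10, 26, k), (14, 18, k), (14, 26, k), (23, 18, k), (23, 26, k), (31, 18, k), (31, 26, k), (36, 18, k), (36, 26, k)}

R ⋈ T (natural join on G): {(k, 10, 35, 12), (k, 10, 35, 18), (k, 10, 35, 39), (k, 14, 27, 12), (k, 14, 27, 18), (k, 14, 27, 39), (k, 23, 25, 12), (k, 23, 25, 18), (k, 23, 25, 39), (k, 24, 34, 12), (k, 24, 34, 18), (k, 24, 34, 39), (k, 31, 13, 12), (k, 31, 13, 18), (k, 31, 13, 39), (k, 32, 25, 12), (k, 32, 25, 18), (k, 32, 25, 39), (k, 36, 25, 12), (k, 36, 25, 18), (k, 36, 25, 39), (r, 34, 28, 22), (r, 39, 34, 22), (r, 7, 38, 22)}
(R ⨝ T) ⋈ P (natural join on G): {(k, 10, 35, 12, 18), (k, 10, 35, 12, 26), (k, 10, 35, 18, 18), (k, 10, 35, 18, 26), (k, 10, 35, 39, 18), (k, 10, 35, 39, 26), (k, 14, 27, 12, 18), (k, 14, 27, 12, 26), (k, 14, 27, 18, 18), (k, 14, 27, 18, 26), (k, 14, 27, 39, 18), (k, 14, 27, 39, 26), (k, 23, 25, 12, 18), (k, 23, 25, 12, 26), (k, 23, 25, 18, 18), (k, 23, 25, 18, 26), (k, 23, 25, 39, 18), (k, 23, 25, 39, 26), (k, 24, 34, 12, 18), (k, 24, 34, 12, 26), (k, 24, 34, 18, 18), (k, 24, 34, 18, 26), (k, 24, 34, 39, 18), (k, 24, 34, 39, 26), (k, 31, 13, 12, 18), (k, 31, 13, 12, 26), (k, 31, 13, 18, 18), (k, 31, 13, 18, 26), (k, 31, 13, 39, 18), (k, 31, 13, 39, 26), (k, 32, 25, 12, 18), (k, 32, 25, 12, 26), (k, 32, 25, 18, 18), (k, 32, 25, 18, 26), (k, 32, 25, 39, 18), (k, 32, 25, 39, 26), (k, 36, 25, 12, 18), (k, 36, 25, 12, 26), (k, 36, 25, 18, 18), (k, 36, 25, 18, 26), (k, 36, 25, 39, 18), (k, 36, 25, 39, 26)}
Apply σ_{E <= 28}; surviving tuples: {(k, 10, 35, 12, 18), (k, 10, 35, 12, 26), (k, 10, 35, 18, 18), (k, 10, 35, 18, 26), (k, 14, 27, 12, 18), (k, 14, 27, 12, 26), (k, 14, 27, 18, 18), (k, 14, 27, 18, 26), (k, 23, 25, 12, 18), (k, 23, 25, 12, 26), (k, 23, 25, 18, 18), (k, 23, 25, 18, 26), (k, 24, 34, 12, 18), (k, 24, 34, 12, 26), (k, 24, 34, 18, 18), (k, 24, 34, 18, 26), (k, 31, 13, 12, 18), (k, 31, 13, 12, 26), (k, 31, 13, 18, 18), (k, 31, 13, 18, 26), (k, 32, 25, 12, 18), (k, 32, 25, 12, 26), (k, 32, 25, 18, 18), (k, 32, 25, 18, 26), (k, 36, 25, 12, 18), (k, 36, 25, 12, 26), (k, 36, 25, 18, 18), (k, 36, 25, 18, 26)}
Apply σ_{F != 34 and D != 32}; surviving tuples: {(k, 10, 35, 12, 18), (k, 10, 35, 12, 26), (k, 10, 35, 18, 18), (k, 10, 35, 18, 26), (k, 14, 27, 12, 18), (k, 14, 27, 12, 26), (k, 14, 27, 18, 18), (k, 14, 27, 18, 26), (k, 23, 25, 12, 18), (k, 23, 25, 12, 26), (k, 23, 25, 18, 18), (k, 23, 25, 18, 26), (k, 31, 13, 12, 18), (k, 31, 13, 12, 26), (k, 31, 13, 18, 18), (k, 31, 13, 18, 26), (k, 36, 25, 12, 18), (k, 36, 25, 12, 26), (k, 36, 25, 18, 18), (k, 36, 25, 18, 26)}
Projecting to D, A, G (10 duplicate(s) eliminated): {(10, 18, k), (10, 26, k), (14, 18, k), (14, 26, k), (23, 18, k), (23, 26, k), (31, 18, k), (31, 26, k), (36, 18, k), (36, 26, k)}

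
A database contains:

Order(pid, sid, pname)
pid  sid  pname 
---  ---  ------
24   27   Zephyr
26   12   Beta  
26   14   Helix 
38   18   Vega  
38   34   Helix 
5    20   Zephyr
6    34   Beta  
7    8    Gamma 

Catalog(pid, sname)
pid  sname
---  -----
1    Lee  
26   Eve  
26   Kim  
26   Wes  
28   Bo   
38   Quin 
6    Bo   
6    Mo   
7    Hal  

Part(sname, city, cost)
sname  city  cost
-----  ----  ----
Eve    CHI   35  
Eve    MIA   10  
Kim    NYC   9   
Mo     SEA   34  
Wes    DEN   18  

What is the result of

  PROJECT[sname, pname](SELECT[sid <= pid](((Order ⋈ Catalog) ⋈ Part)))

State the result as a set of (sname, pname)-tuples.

{(Eve, Beta), (Eve, Helix), (Kim, Beta), (Kim, Helix), (Wes, Beta), (Wes, Helix)}

Order ⋈ Catalog (natural join on pid): {(26, 12, Beta, Eve), (26, 12, Beta, Kim), (26, 12, Beta, Wes), (26, 14, Helix, Eve), (26, 14, Helix, Kim), (26, 14, Helix, Wes), (38, 18, Vega, Quin), (38, 34, Helix, Quin), (6, 34, Beta, Bo), (6, 34, Beta, Mo), (7, 8, Gamma, Hal)}
(Order ⋈ Catalog) ⋈ Part (natural join on sname): {(26, 12, Beta, Eve, CHI, 35), (26, 12, Beta, Eve, MIA, 10), (26, 12, Beta, Kim, NYC, 9), (26, 12, Beta, Wes, DEN, 18), (26, 14, Helix, Eve, CHI, 35), (26, 14, Helix, Eve, MIA, 10), (26, 14, Helix, Kim, NYC, 9), (26, 14, Helix, Wes, DEN, 18), (6, 34, Beta, Mo, SEA, 34)}
σ[sid <= pid]: keep tuples satisfying sid <= pid → {(26, 12, Beta, Eve, CHI, 35), (26, 12, Beta, Eve, MIA, 10), (26, 12, Beta, Kim, NYC, 9), (26, 12, Beta, Wes, DEN, 18), (26, 14, Helix, Eve, CHI, 35), (26, 14, Helix, Eve, MIA, 10), (26, 14, Helix, Kim, NYC, 9), (26, 14, Helix, Wes, DEN, 18)}
Keep only column(s) sname, pname (2 duplicate(s) eliminated): {(Eve, Beta), (Eve, Helix), (Kim, Beta), (Kim, Helix), (Wes, Beta), (Wes, Helix)}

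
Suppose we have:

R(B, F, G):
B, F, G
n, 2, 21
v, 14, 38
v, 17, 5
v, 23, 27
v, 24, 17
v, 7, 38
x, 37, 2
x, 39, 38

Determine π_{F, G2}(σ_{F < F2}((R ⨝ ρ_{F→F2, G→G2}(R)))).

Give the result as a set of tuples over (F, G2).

ρ[F→F2, G→G2]: schema becomes (B, F2, G2); tuples unchanged.
Joining R and ρ_{F→F2, G→G2}(R) on B yields {(n, 2, 21, 2, 21), (v, 14, 38, 14, 38), (v, 14, 38, 17, 5), (v, 14, 38, 23, 27), (v, 14, 38, 24, 17), (v, 14, 38, 7, 38), (v, 17, 5, 14, 38), (v, 17, 5, 17, 5), (v, 17, 5, 23, 27), (v, 17, 5, 24, 17), (v, 17, 5, 7, 38), (v, 23, 27, 14, 38), (v, 23, 27, 17, 5), (v, 23, 27, 23, 27), (v, 23, 27, 24, 17), (v, 23, 27, 7, 38), (v, 24, 17, 14, 38), (v, 24, 17, 17, 5), (v, 24, 17, 23, 27), (v, 24, 17, 24, 17), (v, 24, 17, 7, 38), (v, 7, 38, 14, 38), (v, 7, 38, 17, 5), (v, 7, 38, 23, 27), (v, 7, 38, 24, 17), (v, 7, 38, 7, 38), (x, 37, 2, 37, 2), (x, 37, 2, 39, 38), (x, 39, 38, 37, 2), (x, 39, 38, 39, 38)}.
Apply σ_{F < F2}; surviving tuples: {(v, 14, 38, 17, 5), (v, 14, 38, 23, 27), (v, 14, 38, 24, 17), (v, 17, 5, 23, 27), (v, 17, 5, 24, 17), (v, 23, 27, 24, 17), (v, 7, 38, 14, 38), (v, 7, 38, 17, 5), (v, 7, 38, 23, 27), (v, 7, 38, 24, 17), (x, 37, 2, 39, 38)}
Keep only column(s) F, G2: {(14, 17), (14, 27), (14, 5), (17, 17), (17, 27), (23, 17), (37, 38), (7, 17), (7, 27), (7, 38), (7, 5)}

{(14, 17), (14, 27), (14, 5), (17, 17), (17, 27), (23, 17), (37, 38), (7, 17), (7, 27), (7, 38), (7, 5)}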